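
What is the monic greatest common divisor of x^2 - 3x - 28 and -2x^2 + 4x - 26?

Euclidean algorithm in ℚ[x]:
  x^2 - 3x - 28 = (-1/2)(-2x^2 + 4x - 26) + (-x - 41)
  -2x^2 + 4x - 26 = (2x - 86)(-x - 41) + (-3552)
  -x - 41 = ((1/3552)x + 41/3552)(-3552) + (0)
The last nonzero remainder is the constant -3552, so the polynomials are coprime and gcd = 1.

1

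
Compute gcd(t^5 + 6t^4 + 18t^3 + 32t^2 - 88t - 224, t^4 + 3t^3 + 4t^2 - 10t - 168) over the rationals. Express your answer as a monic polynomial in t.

By polynomial division,
  t^5 + 6t^4 + 18t^3 + 32t^2 - 88t - 224 = (t + 3)(t^4 + 3t^3 + 4t^2 - 10t - 168) + (5t^3 + 30t^2 + 110t + 280)
  t^4 + 3t^3 + 4t^2 - 10t - 168 = ((1/5)t - 3/5)(5t^3 + 30t^2 + 110t + 280) + (0)
Last nonzero remainder: 5t^3 + 30t^2 + 110t + 280. Dividing through by 5 gives the monic gcd t^3 + 6t^2 + 22t + 56.

t^3 + 6t^2 + 22t + 56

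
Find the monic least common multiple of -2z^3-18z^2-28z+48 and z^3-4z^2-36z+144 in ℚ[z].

By polynomial division,
  -2z^3-18z^2-28z+48 = (-2)(z^3-4z^2-36z+144) + (-26z^2-100z+336)
  z^3-4z^2-36z+144 = (-(1/26)z+51/169)(-26z^2-100z+336) + ((1200/169)z+7200/169)
  -26z^2-100z+336 = (-(2197/600)z+1183/150)((1200/169)z+7200/169) + (0)
Last nonzero remainder: (1200/169)z+7200/169. Dividing through by 1200/169 gives the monic gcd z+6.
Then lcm(f, g) = f·g / gcd(f, g); expanding and making the result monic gives the answer.

z^5-z^4-52z^3+52z^2+576z-576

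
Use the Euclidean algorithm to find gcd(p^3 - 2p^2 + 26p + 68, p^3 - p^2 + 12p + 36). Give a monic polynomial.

Euclidean algorithm in ℚ[p]:
  p^3 - 2p^2 + 26p + 68 = (p^3 - p^2 + 12p + 36) + (-p^2 + 14p + 32)
  p^3 - p^2 + 12p + 36 = (-p - 13)(-p^2 + 14p + 32) + (226p + 452)
  -p^2 + 14p + 32 = (-(1/226)p + 8/113)(226p + 452) + (0)
Last nonzero remainder: 226p + 452. Dividing through by 226 gives the monic gcd p + 2.

p + 2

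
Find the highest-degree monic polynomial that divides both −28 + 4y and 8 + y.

Apply the Euclidean algorithm:
  4y − 28 = (4)(y + 8) + (−60)
  y + 8 = (−(1/60)y − 2/15)(−60) + (0)
The last nonzero remainder is the constant −60, so the polynomials are coprime and gcd = 1.

1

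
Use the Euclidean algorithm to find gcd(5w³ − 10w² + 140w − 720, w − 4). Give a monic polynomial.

Repeated division with remainder:
  5w³ − 10w² + 140w − 720 = (5w² + 10w + 180)(w − 4) + (0)
The last nonzero remainder w − 4 is already monic.

w − 4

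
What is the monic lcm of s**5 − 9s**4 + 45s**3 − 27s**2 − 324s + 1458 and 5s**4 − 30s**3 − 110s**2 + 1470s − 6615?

By polynomial division,
  s**5 − 9s**4 + 45s**3 − 27s**2 − 324s + 1458 = ((1/5)s − 3/5)(5s**4 − 30s**3 − 110s**2 + 1470s − 6615) + (49s**3 − 387s**2 + 1881s − 2511)
  5s**4 − 30s**3 − 110s**2 + 1470s − 6615 = ((5/49)s + 465/2401)(49s**3 − 387s**2 + 1881s − 2511) + (−(545000/2401)s**2 + (3270000/2401)s − 14715000/2401)
  49s**3 − 387s**2 + 1881s − 2511 = (−(117649/545000)s + 223293/545000)(−(545000/2401)s**2 + (3270000/2401)s − 14715000/2401) + (0)
Last nonzero remainder: −(545000/2401)s**2 + (3270000/2401)s − 14715000/2401. Dividing through by −545000/2401 gives the monic gcd s**2 − 6s + 27.
Then lcm(f, g) = f·g / gcd(f, g); expanding and making the result monic gives the answer.

s**7 − 9s**6 − 4s**5 + 414s**4 − 2529s**3 + 2781s**2 + 15876s − 71442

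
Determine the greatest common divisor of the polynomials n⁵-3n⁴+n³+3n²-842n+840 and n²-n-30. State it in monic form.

By polynomial division,
  n⁵-3n⁴+n³+3n²-842n+840 = (n³-2n²+29n-28)(n²-n-30) + (0)
The last nonzero remainder n²-n-30 is already monic.

n²-n-30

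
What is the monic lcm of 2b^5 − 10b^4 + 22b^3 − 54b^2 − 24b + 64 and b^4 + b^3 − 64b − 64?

b^7 − b^6 + 7b^5 − 63b^4 + 56b^3 − 448b^2 − 64b + 512

Apply the Euclidean algorithm:
  2b^5 − 10b^4 + 22b^3 − 54b^2 − 24b + 64 = (2b − 12)(b^4 + b^3 − 64b − 64) + (34b^3 + 74b^2 − 664b − 704)
  b^4 + b^3 − 64b − 64 = ((1/34)b − 10/289)(34b^3 + 74b^2 − 664b − 704) + ((6384/289)b^2 − (19152/289)b − 25536/289)
  34b^3 + 74b^2 − 664b − 704 = ((4913/3192)b + 3179/399)((6384/289)b^2 − (19152/289)b − 25536/289) + (0)
Last nonzero remainder: (6384/289)b^2 − (19152/289)b − 25536/289. Dividing through by 6384/289 gives the monic gcd b^2 − 3b − 4.
Then lcm(f, g) = f·g / gcd(f, g); expanding and making the result monic gives the answer.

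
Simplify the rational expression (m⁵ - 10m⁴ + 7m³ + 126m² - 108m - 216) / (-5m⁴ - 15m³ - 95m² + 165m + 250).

(-m³ + 9m² - 108)/(5m² + 20m + 125)

By polynomial division,
  m⁵ - 10m⁴ + 7m³ + 126m² - 108m - 216 = (-(1/5)m + 13/5)(-5m⁴ - 15m³ - 95m² + 165m + 250) + (27m³ + 406m² - 487m - 866)
  -5m⁴ - 15m³ - 95m² + 165m + 250 = (-(5/27)m + 1625/729)(27m³ + 406m² - 487m - 866) + (-(794750/729)m² + (794750/729)m + 1589500/729)
  27m³ + 406m² - 487m - 866 = (-(19683/794750)m - 315657/794750)(-(794750/729)m² + (794750/729)m + 1589500/729) + (0)
Last nonzero remainder: -(794750/729)m² + (794750/729)m + 1589500/729. Dividing through by -794750/729 gives the monic gcd m² - m - 2.
Cancel m² - m - 2 from numerator and denominator to get the reduced form.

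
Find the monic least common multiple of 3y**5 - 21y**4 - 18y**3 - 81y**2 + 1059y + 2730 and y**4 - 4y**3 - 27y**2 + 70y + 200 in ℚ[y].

y**7 - 8y**6 - 19y**5 + 119y**4 + 500y**3 + 1097y**2 - 7970y - 18200

By polynomial division,
  3y**5 - 21y**4 - 18y**3 - 81y**2 + 1059y + 2730 = (3y - 9)(y**4 - 4y**3 - 27y**2 + 70y + 200) + (27y**3 - 534y**2 + 1089y + 4530)
  y**4 - 4y**3 - 27y**2 + 70y + 200 = ((1/27)y + 142/243)(27y**3 - 534y**2 + 1089y + 4530) + ((19822/81)y**2 - (19822/27)y - 198220/81)
  27y**3 - 534y**2 + 1089y + 4530 = ((2187/19822)y - 36693/19822)((19822/81)y**2 - (19822/27)y - 198220/81) + (0)
Last nonzero remainder: (19822/81)y**2 - (19822/27)y - 198220/81. Dividing through by 19822/81 gives the monic gcd y**2 - 3y - 10.
Then lcm(f, g) = f·g / gcd(f, g); expanding and making the result monic gives the answer.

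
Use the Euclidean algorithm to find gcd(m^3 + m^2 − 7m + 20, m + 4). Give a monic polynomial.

Apply the Euclidean algorithm:
  m^3 + m^2 − 7m + 20 = (m^2 − 3m + 5)(m + 4) + (0)
The last nonzero remainder m + 4 is already monic.

m + 4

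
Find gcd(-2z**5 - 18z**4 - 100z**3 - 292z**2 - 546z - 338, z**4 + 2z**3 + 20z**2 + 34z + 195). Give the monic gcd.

z**2 + 4z + 13

Apply the Euclidean algorithm:
  -2z**5 - 18z**4 - 100z**3 - 292z**2 - 546z - 338 = (-2z - 14)(z**4 + 2z**3 + 20z**2 + 34z + 195) + (-32z**3 + 56z**2 + 320z + 2392)
  z**4 + 2z**3 + 20z**2 + 34z + 195 = (-(1/32)z - 15/128)(-32z**3 + 56z**2 + 320z + 2392) + ((585/16)z**2 + (585/4)z + 7605/16)
  -32z**3 + 56z**2 + 320z + 2392 = (-(512/585)z + 2944/585)((585/16)z**2 + (585/4)z + 7605/16) + (0)
Last nonzero remainder: (585/16)z**2 + (585/4)z + 7605/16. Dividing through by 585/16 gives the monic gcd z**2 + 4z + 13.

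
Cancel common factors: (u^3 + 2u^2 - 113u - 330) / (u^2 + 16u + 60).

(u^2 - 8u - 33)/(u + 6)

Apply the Euclidean algorithm:
  u^3 + 2u^2 - 113u - 330 = (u - 14)(u^2 + 16u + 60) + (51u + 510)
  u^2 + 16u + 60 = ((1/51)u + 2/17)(51u + 510) + (0)
Last nonzero remainder: 51u + 510. Dividing through by 51 gives the monic gcd u + 10.
Cancel u + 10 from numerator and denominator to get the reduced form.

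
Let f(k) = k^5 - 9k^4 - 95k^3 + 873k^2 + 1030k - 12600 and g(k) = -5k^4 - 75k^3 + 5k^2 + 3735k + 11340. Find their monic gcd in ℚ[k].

k^3 + 6k^2 - 55k - 252

Repeated division with remainder:
  k^5 - 9k^4 - 95k^3 + 873k^2 + 1030k - 12600 = (-(1/5)k + 24/5)(-5k^4 - 75k^3 + 5k^2 + 3735k + 11340) + (266k^3 + 1596k^2 - 14630k - 67032)
  -5k^4 - 75k^3 + 5k^2 + 3735k + 11340 = (-(5/266)k - 45/266)(266k^3 + 1596k^2 - 14630k - 67032) + (0)
Last nonzero remainder: 266k^3 + 1596k^2 - 14630k - 67032. Dividing through by 266 gives the monic gcd k^3 + 6k^2 - 55k - 252.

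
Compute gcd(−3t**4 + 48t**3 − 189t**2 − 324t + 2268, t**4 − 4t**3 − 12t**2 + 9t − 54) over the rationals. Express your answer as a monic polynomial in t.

By polynomial division,
  −3t**4 + 48t**3 − 189t**2 − 324t + 2268 = (−3)(t**4 − 4t**3 − 12t**2 + 9t − 54) + (36t**3 − 225t**2 − 297t + 2106)
  t**4 − 4t**3 − 12t**2 + 9t − 54 = ((1/36)t + 1/16)(36t**3 − 225t**2 − 297t + 2106) + ((165/16)t**2 − (495/16)t − 1485/8)
  36t**3 − 225t**2 − 297t + 2106 = ((192/55)t − 624/55)((165/16)t**2 − (495/16)t − 1485/8) + (0)
Last nonzero remainder: (165/16)t**2 − (495/16)t − 1485/8. Dividing through by 165/16 gives the monic gcd t**2 − 3t − 18.

t**2 − 3t − 18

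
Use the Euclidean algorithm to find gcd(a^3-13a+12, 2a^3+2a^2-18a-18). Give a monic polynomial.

Euclidean algorithm in ℚ[a]:
  a^3-13a+12 = (1/2)(2a^3+2a^2-18a-18) + (-a^2-4a+21)
  2a^3+2a^2-18a-18 = (-2a+6)(-a^2-4a+21) + (48a-144)
  -a^2-4a+21 = (-(1/48)a-7/48)(48a-144) + (0)
Last nonzero remainder: 48a-144. Dividing through by 48 gives the monic gcd a-3.

a-3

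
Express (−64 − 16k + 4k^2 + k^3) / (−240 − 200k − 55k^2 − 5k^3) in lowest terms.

(4 − k)/(15 + 5k)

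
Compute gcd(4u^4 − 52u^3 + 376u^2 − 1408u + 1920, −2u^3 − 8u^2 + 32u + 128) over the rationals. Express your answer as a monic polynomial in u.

Apply the Euclidean algorithm:
  4u^4 − 52u^3 + 376u^2 − 1408u + 1920 = (−2u + 34)(−2u^3 − 8u^2 + 32u + 128) + (712u^2 − 2240u − 2432)
  −2u^3 − 8u^2 + 32u + 128 = (−(1/356)u − 159/7921)(712u^2 − 2240u − 2432) + (−(156800/7921)u + 627200/7921)
  712u^2 − 2240u − 2432 = (−(704969/19600)u − 150499/4900)(−(156800/7921)u + 627200/7921) + (0)
Last nonzero remainder: −(156800/7921)u + 627200/7921. Dividing through by −156800/7921 gives the monic gcd u − 4.

u − 4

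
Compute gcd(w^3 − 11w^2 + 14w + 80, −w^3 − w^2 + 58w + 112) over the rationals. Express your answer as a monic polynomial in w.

w^2 − 6w − 16

Repeated division with remainder:
  w^3 − 11w^2 + 14w + 80 = (−1)(−w^3 − w^2 + 58w + 112) + (−12w^2 + 72w + 192)
  −w^3 − w^2 + 58w + 112 = ((1/12)w + 7/12)(−12w^2 + 72w + 192) + (0)
Last nonzero remainder: −12w^2 + 72w + 192. Dividing through by −12 gives the monic gcd w^2 − 6w − 16.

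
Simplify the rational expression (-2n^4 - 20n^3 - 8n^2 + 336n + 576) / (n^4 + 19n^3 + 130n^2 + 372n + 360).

(-2n + 8)/(n + 5)

Apply the Euclidean algorithm:
  -2n^4 - 20n^3 - 8n^2 + 336n + 576 = (-2)(n^4 + 19n^3 + 130n^2 + 372n + 360) + (18n^3 + 252n^2 + 1080n + 1296)
  n^4 + 19n^3 + 130n^2 + 372n + 360 = ((1/18)n + 5/18)(18n^3 + 252n^2 + 1080n + 1296) + (0)
Last nonzero remainder: 18n^3 + 252n^2 + 1080n + 1296. Dividing through by 18 gives the monic gcd n^3 + 14n^2 + 60n + 72.
Cancel n^3 + 14n^2 + 60n + 72 from numerator and denominator to get the reduced form.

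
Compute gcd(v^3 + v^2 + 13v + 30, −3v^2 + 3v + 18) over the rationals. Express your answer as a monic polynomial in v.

By polynomial division,
  v^3 + v^2 + 13v + 30 = (−(1/3)v − 2/3)(−3v^2 + 3v + 18) + (21v + 42)
  −3v^2 + 3v + 18 = (−(1/7)v + 3/7)(21v + 42) + (0)
Last nonzero remainder: 21v + 42. Dividing through by 21 gives the monic gcd v + 2.

v + 2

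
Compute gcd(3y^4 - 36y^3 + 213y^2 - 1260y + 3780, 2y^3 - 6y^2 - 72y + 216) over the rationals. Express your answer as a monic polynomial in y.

y - 6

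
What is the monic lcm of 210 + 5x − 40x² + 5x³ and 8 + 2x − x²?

−168 + 38x + 33x² − 12x³ + x⁴

Repeated division with remainder:
  5x³ − 40x² + 5x + 210 = (−5x + 30)(−x² + 2x + 8) + (−15x − 30)
  −x² + 2x + 8 = ((1/15)x − 4/15)(−15x − 30) + (0)
Last nonzero remainder: −15x − 30. Dividing through by −15 gives the monic gcd x + 2.
Then lcm(f, g) = f·g / gcd(f, g); expanding and making the result monic gives the answer.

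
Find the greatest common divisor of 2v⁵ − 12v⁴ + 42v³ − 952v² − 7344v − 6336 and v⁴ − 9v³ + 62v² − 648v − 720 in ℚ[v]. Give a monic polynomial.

Repeated division with remainder:
  2v⁵ − 12v⁴ + 42v³ − 952v² − 7344v − 6336 = (2v + 6)(v⁴ − 9v³ + 62v² − 648v − 720) + (−28v³ − 28v² − 2016v − 2016)
  v⁴ − 9v³ + 62v² − 648v − 720 = (−(1/28)v + 5/14)(−28v³ − 28v² − 2016v − 2016) + (0)
Last nonzero remainder: −28v³ − 28v² − 2016v − 2016. Dividing through by −28 gives the monic gcd v³ + v² + 72v + 72.

v³ + v² + 72v + 72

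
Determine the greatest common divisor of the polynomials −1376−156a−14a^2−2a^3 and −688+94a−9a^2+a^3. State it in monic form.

86−a+a^2

Repeated division with remainder:
  −2a^3−14a^2−156a−1376 = (−2)(a^3−9a^2+94a−688) + (−32a^2+32a−2752)
  a^3−9a^2+94a−688 = (−(1/32)a+1/4)(−32a^2+32a−2752) + (0)
Last nonzero remainder: −32a^2+32a−2752. Dividing through by −32 gives the monic gcd a^2−a+86.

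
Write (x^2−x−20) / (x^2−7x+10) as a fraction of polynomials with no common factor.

(x+4)/(x−2)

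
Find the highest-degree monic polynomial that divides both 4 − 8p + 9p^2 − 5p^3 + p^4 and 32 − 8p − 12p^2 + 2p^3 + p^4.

4 − 4p + p^2

Repeated division with remainder:
  p^4 − 5p^3 + 9p^2 − 8p + 4 = (p^4 + 2p^3 − 12p^2 − 8p + 32) + (−7p^3 + 21p^2 − 28)
  p^4 + 2p^3 − 12p^2 − 8p + 32 = (−(1/7)p − 5/7)(−7p^3 + 21p^2 − 28) + (3p^2 − 12p + 12)
  −7p^3 + 21p^2 − 28 = (−(7/3)p − 7/3)(3p^2 − 12p + 12) + (0)
Last nonzero remainder: 3p^2 − 12p + 12. Dividing through by 3 gives the monic gcd p^2 − 4p + 4.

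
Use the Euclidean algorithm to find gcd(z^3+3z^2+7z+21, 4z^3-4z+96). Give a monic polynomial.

Apply the Euclidean algorithm:
  z^3+3z^2+7z+21 = (1/4)(4z^3-4z+96) + (3z^2+8z-3)
  4z^3-4z+96 = ((4/3)z-32/9)(3z^2+8z-3) + ((256/9)z+256/3)
  3z^2+8z-3 = ((27/256)z-9/256)((256/9)z+256/3) + (0)
Last nonzero remainder: (256/9)z+256/3. Dividing through by 256/9 gives the monic gcd z+3.

z+3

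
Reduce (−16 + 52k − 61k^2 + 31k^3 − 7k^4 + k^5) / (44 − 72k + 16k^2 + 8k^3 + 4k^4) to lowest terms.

Euclidean algorithm in ℚ[k]:
  k^5 − 7k^4 + 31k^3 − 61k^2 + 52k − 16 = ((1/4)k − 9/4)(4k^4 + 8k^3 + 16k^2 − 72k + 44) + (45k^3 − 7k^2 − 121k + 83)
  4k^4 + 8k^3 + 16k^2 − 72k + 44 = ((4/45)k + 388/2025)(45k^3 − 7k^2 − 121k + 83) + ((56896/2025)k^2 − (113792/2025)k + 56896/2025)
  45k^3 − 7k^2 − 121k + 83 = ((91125/56896)k + 168075/56896)((56896/2025)k^2 − (113792/2025)k + 56896/2025) + (0)
Last nonzero remainder: (56896/2025)k^2 − (113792/2025)k + 56896/2025. Dividing through by 56896/2025 gives the monic gcd k^2 − 2k + 1.
Cancel k^2 − 2k + 1 from numerator and denominator to get the reduced form.

(−16 + 20k − 5k^2 + k^3)/(44 + 16k + 4k^2)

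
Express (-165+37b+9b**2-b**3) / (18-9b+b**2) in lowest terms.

(55+6b-b**2)/(-6+b)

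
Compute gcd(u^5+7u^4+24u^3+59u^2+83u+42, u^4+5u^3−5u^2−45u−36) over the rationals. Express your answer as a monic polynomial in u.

Apply the Euclidean algorithm:
  u^5+7u^4+24u^3+59u^2+83u+42 = (u+2)(u^4+5u^3−5u^2−45u−36) + (19u^3+114u^2+209u+114)
  u^4+5u^3−5u^2−45u−36 = ((1/19)u−1/19)(19u^3+114u^2+209u+114) + (−10u^2−40u−30)
  19u^3+114u^2+209u+114 = (−(19/10)u−19/5)(−10u^2−40u−30) + (0)
Last nonzero remainder: −10u^2−40u−30. Dividing through by −10 gives the monic gcd u^2+4u+3.

u^2+4u+3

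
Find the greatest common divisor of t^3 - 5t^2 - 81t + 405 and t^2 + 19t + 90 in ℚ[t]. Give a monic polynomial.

t + 9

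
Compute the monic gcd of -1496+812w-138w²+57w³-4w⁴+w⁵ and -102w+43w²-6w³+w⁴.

34-3w+w²

By polynomial division,
  w⁵-4w⁴+57w³-138w²+812w-1496 = (w+2)(w⁴-6w³+43w²-102w) + (26w³-122w²+1016w-1496)
  w⁴-6w³+43w²-102w = ((1/26)w-17/338)(26w³-122w²+1016w-1496) + (-(374/169)w²+(1122/169)w-12716/169)
  26w³-122w²+1016w-1496 = (-(2197/187)w+338/17)(-(374/169)w²+(1122/169)w-12716/169) + (0)
Last nonzero remainder: -(374/169)w²+(1122/169)w-12716/169. Dividing through by -374/169 gives the monic gcd w²-3w+34.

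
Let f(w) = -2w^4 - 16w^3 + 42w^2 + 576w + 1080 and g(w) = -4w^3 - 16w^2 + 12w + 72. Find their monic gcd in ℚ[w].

w + 3

Apply the Euclidean algorithm:
  -2w^4 - 16w^3 + 42w^2 + 576w + 1080 = ((1/2)w + 2)(-4w^3 - 16w^2 + 12w + 72) + (68w^2 + 516w + 936)
  -4w^3 - 16w^2 + 12w + 72 = (-(1/17)w + 61/289)(68w^2 + 516w + 936) + (-(12096/289)w - 36288/289)
  68w^2 + 516w + 936 = (-(4913/3024)w - 3757/504)(-(12096/289)w - 36288/289) + (0)
Last nonzero remainder: -(12096/289)w - 36288/289. Dividing through by -12096/289 gives the monic gcd w + 3.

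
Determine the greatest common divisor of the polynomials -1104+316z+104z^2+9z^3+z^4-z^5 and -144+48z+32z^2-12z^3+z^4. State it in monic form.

12-8z+z^2

Repeated division with remainder:
  -z^5+z^4+9z^3+104z^2+316z-1104 = (-z-11)(z^4-12z^3+32z^2+48z-144) + (-91z^3+504z^2+700z-2688)
  z^4-12z^3+32z^2+48z-144 = (-(1/91)z+12/169)(-91z^3+504z^2+700z-2688) + ((660/169)z^2-(5280/169)z+7920/169)
  -91z^3+504z^2+700z-2688 = (-(15379/660)z-9464/165)((660/169)z^2-(5280/169)z+7920/169) + (0)
Last nonzero remainder: (660/169)z^2-(5280/169)z+7920/169. Dividing through by 660/169 gives the monic gcd z^2-8z+12.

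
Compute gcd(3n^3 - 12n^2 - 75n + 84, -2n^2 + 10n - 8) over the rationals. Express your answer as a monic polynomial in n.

n - 1

Repeated division with remainder:
  3n^3 - 12n^2 - 75n + 84 = (-(3/2)n - 3/2)(-2n^2 + 10n - 8) + (-72n + 72)
  -2n^2 + 10n - 8 = ((1/36)n - 1/9)(-72n + 72) + (0)
Last nonzero remainder: -72n + 72. Dividing through by -72 gives the monic gcd n - 1.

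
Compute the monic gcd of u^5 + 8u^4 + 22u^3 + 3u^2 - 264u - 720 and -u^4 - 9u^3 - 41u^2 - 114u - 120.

u^3 + 7u^2 + 27u + 60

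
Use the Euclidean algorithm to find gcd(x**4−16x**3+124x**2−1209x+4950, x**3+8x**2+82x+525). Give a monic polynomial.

x**2+x+75

Euclidean algorithm in ℚ[x]:
  x**4−16x**3+124x**2−1209x+4950 = (x−24)(x**3+8x**2+82x+525) + (234x**2+234x+17550)
  x**3+8x**2+82x+525 = ((1/234)x+7/234)(234x**2+234x+17550) + (0)
Last nonzero remainder: 234x**2+234x+17550. Dividing through by 234 gives the monic gcd x**2+x+75.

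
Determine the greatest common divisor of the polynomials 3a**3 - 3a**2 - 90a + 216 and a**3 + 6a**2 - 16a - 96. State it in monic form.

a**2 + 2a - 24

By polynomial division,
  3a**3 - 3a**2 - 90a + 216 = (3)(a**3 + 6a**2 - 16a - 96) + (-21a**2 - 42a + 504)
  a**3 + 6a**2 - 16a - 96 = (-(1/21)a - 4/21)(-21a**2 - 42a + 504) + (0)
Last nonzero remainder: -21a**2 - 42a + 504. Dividing through by -21 gives the monic gcd a**2 + 2a - 24.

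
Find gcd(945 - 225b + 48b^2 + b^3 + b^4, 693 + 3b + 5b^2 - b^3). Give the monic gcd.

63 + 6b + b^2

By polynomial division,
  b^4 + b^3 + 48b^2 - 225b + 945 = (-b - 6)(-b^3 + 5b^2 + 3b + 693) + (81b^2 + 486b + 5103)
  -b^3 + 5b^2 + 3b + 693 = (-(1/81)b + 11/81)(81b^2 + 486b + 5103) + (0)
Last nonzero remainder: 81b^2 + 486b + 5103. Dividing through by 81 gives the monic gcd b^2 + 6b + 63.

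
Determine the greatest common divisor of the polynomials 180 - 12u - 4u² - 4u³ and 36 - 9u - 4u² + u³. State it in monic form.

Apply the Euclidean algorithm:
  -4u³ - 4u² - 12u + 180 = (-4)(u³ - 4u² - 9u + 36) + (-20u² - 48u + 324)
  u³ - 4u² - 9u + 36 = (-(1/20)u + 8/25)(-20u² - 48u + 324) + ((564/25)u - 1692/25)
  -20u² - 48u + 324 = (-(125/141)u - 225/47)((564/25)u - 1692/25) + (0)
Last nonzero remainder: (564/25)u - 1692/25. Dividing through by 564/25 gives the monic gcd u - 3.

-3 + u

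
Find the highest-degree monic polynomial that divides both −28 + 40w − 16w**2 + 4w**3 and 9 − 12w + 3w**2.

By polynomial division,
  4w**3 − 16w**2 + 40w − 28 = ((4/3)w)(3w**2 − 12w + 9) + (28w − 28)
  3w**2 − 12w + 9 = ((3/28)w − 9/28)(28w − 28) + (0)
Last nonzero remainder: 28w − 28. Dividing through by 28 gives the monic gcd w − 1.

−1 + w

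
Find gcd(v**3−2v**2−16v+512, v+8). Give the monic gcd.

Euclidean algorithm in ℚ[v]:
  v**3−2v**2−16v+512 = (v**2−10v+64)(v+8) + (0)
The last nonzero remainder v+8 is already monic.

v+8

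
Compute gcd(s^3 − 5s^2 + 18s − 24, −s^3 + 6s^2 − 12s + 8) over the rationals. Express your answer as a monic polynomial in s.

By polynomial division,
  s^3 − 5s^2 + 18s − 24 = (−1)(−s^3 + 6s^2 − 12s + 8) + (s^2 + 6s − 16)
  −s^3 + 6s^2 − 12s + 8 = (−s + 12)(s^2 + 6s − 16) + (−100s + 200)
  s^2 + 6s − 16 = (−(1/100)s − 2/25)(−100s + 200) + (0)
Last nonzero remainder: −100s + 200. Dividing through by −100 gives the monic gcd s − 2.

s − 2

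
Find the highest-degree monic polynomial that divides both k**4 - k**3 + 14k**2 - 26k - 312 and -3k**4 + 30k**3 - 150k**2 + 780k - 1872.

k**3 - 4k**2 + 26k - 104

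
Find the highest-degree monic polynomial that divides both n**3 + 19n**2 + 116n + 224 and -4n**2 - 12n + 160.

Apply the Euclidean algorithm:
  n**3 + 19n**2 + 116n + 224 = (-(1/4)n - 4)(-4n**2 - 12n + 160) + (108n + 864)
  -4n**2 - 12n + 160 = (-(1/27)n + 5/27)(108n + 864) + (0)
Last nonzero remainder: 108n + 864. Dividing through by 108 gives the monic gcd n + 8.

n + 8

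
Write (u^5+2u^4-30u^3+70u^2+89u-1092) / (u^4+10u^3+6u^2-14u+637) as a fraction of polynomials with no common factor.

(u^2-u-12)/(u+7)

By polynomial division,
  u^5+2u^4-30u^3+70u^2+89u-1092 = (u-8)(u^4+10u^3+6u^2-14u+637) + (44u^3+132u^2-660u+4004)
  u^4+10u^3+6u^2-14u+637 = ((1/44)u+7/44)(44u^3+132u^2-660u+4004) + (0)
Last nonzero remainder: 44u^3+132u^2-660u+4004. Dividing through by 44 gives the monic gcd u^3+3u^2-15u+91.
Cancel u^3+3u^2-15u+91 from numerator and denominator to get the reduced form.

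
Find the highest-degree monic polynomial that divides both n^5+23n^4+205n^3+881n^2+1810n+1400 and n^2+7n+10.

Repeated division with remainder:
  n^5+23n^4+205n^3+881n^2+1810n+1400 = (n^3+16n^2+83n+140)(n^2+7n+10) + (0)
The last nonzero remainder n^2+7n+10 is already monic.

n^2+7n+10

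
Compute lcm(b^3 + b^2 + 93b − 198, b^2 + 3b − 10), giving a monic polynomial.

b^4 + 6b^3 + 98b^2 + 267b − 990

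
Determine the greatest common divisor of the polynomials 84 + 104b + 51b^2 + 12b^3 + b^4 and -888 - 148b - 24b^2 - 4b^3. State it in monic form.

By polynomial division,
  b^4 + 12b^3 + 51b^2 + 104b + 84 = (-(1/4)b - 3/2)(-4b^3 - 24b^2 - 148b - 888) + (-22b^2 - 340b - 1248)
  -4b^3 - 24b^2 - 148b - 888 = ((2/11)b - 208/121)(-22b^2 - 340b - 1248) + (-(61172/121)b - 367032/121)
  -22b^2 - 340b - 1248 = ((1331/30586)b + 6292/15293)(-(61172/121)b - 367032/121) + (0)
Last nonzero remainder: -(61172/121)b - 367032/121. Dividing through by -61172/121 gives the monic gcd b + 6.

6 + b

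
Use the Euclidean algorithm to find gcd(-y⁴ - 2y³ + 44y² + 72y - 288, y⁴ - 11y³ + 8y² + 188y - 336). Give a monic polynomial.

y³ - 4y² - 20y + 48

Apply the Euclidean algorithm:
  -y⁴ - 2y³ + 44y² + 72y - 288 = (-1)(y⁴ - 11y³ + 8y² + 188y - 336) + (-13y³ + 52y² + 260y - 624)
  y⁴ - 11y³ + 8y² + 188y - 336 = (-(1/13)y + 7/13)(-13y³ + 52y² + 260y - 624) + (0)
Last nonzero remainder: -13y³ + 52y² + 260y - 624. Dividing through by -13 gives the monic gcd y³ - 4y² - 20y + 48.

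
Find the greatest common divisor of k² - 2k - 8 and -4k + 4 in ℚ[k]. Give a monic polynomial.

1

Euclidean algorithm in ℚ[k]:
  k² - 2k - 8 = (-(1/4)k + 1/4)(-4k + 4) + (-9)
  -4k + 4 = ((4/9)k - 4/9)(-9) + (0)
The last nonzero remainder is the constant -9, so the polynomials are coprime and gcd = 1.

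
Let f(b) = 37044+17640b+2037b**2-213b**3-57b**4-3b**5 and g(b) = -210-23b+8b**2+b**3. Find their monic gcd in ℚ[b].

Repeated division with remainder:
  -3b**5-57b**4-213b**3+2037b**2+17640b+37044 = (-3b**2-33b-18)(b**3+8b**2-23b-210) + (792b**2+10296b+33264)
  b**3+8b**2-23b-210 = ((1/792)b-5/792)(792b**2+10296b+33264) + (0)
Last nonzero remainder: 792b**2+10296b+33264. Dividing through by 792 gives the monic gcd b**2+13b+42.

42+13b+b**2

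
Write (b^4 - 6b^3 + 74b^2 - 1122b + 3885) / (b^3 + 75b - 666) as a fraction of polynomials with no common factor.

(b^2 - 12b + 35)/(b - 6)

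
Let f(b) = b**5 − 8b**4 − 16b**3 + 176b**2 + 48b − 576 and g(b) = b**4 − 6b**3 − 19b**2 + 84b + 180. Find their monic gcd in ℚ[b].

b**2 − 4b − 12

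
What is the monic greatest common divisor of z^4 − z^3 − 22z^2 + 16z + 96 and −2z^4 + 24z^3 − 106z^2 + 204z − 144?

By polynomial division,
  z^4 − z^3 − 22z^2 + 16z + 96 = (−1/2)(−2z^4 + 24z^3 − 106z^2 + 204z − 144) + (11z^3 − 75z^2 + 118z + 24)
  −2z^4 + 24z^3 − 106z^2 + 204z − 144 = (−(2/11)z + 114/121)(11z^3 − 75z^2 + 118z + 24) + (−(1680/121)z^2 + (11760/121)z − 20160/121)
  11z^3 − 75z^2 + 118z + 24 = (−(1331/1680)z − 121/840)(−(1680/121)z^2 + (11760/121)z − 20160/121) + (0)
Last nonzero remainder: −(1680/121)z^2 + (11760/121)z − 20160/121. Dividing through by −1680/121 gives the monic gcd z^2 − 7z + 12.

z^2 − 7z + 12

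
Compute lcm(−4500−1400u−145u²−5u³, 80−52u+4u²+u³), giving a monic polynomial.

7200−3160u−548u²+114u³+23u⁴+u⁵

Euclidean algorithm in ℚ[u]:
  −5u³−145u²−1400u−4500 = (−5)(u³+4u²−52u+80) + (−125u²−1660u−4100)
  u³+4u²−52u+80 = (−(1/125)u+232/3125)(−125u²−1660u−4100) + ((24024/625)u+48048/125)
  −125u²−1660u−4100 = (−(78125/24024)u−128125/12012)((24024/625)u+48048/125) + (0)
Last nonzero remainder: (24024/625)u+48048/125. Dividing through by 24024/625 gives the monic gcd u+10.
Then lcm(f, g) = f·g / gcd(f, g); expanding and making the result monic gives the answer.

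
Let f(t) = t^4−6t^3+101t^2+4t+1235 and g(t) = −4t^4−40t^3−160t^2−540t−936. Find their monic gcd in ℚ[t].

t^2+t+13

Repeated division with remainder:
  t^4−6t^3+101t^2+4t+1235 = (−1/4)(−4t^4−40t^3−160t^2−540t−936) + (−16t^3+61t^2−131t+1001)
  −4t^4−40t^3−160t^2−540t−936 = ((1/4)t+221/64)(−16t^3+61t^2−131t+1001) + (−(21625/64)t^2−(21625/64)t−281125/64)
  −16t^3+61t^2−131t+1001 = ((1024/21625)t−4928/21625)(−(21625/64)t^2−(21625/64)t−281125/64) + (0)
Last nonzero remainder: −(21625/64)t^2−(21625/64)t−281125/64. Dividing through by −21625/64 gives the monic gcd t^2+t+13.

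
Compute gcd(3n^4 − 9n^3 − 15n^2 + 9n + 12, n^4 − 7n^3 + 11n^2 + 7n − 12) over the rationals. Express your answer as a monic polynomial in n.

n^3 − 4n^2 − n + 4

Apply the Euclidean algorithm:
  3n^4 − 9n^3 − 15n^2 + 9n + 12 = (3)(n^4 − 7n^3 + 11n^2 + 7n − 12) + (12n^3 − 48n^2 − 12n + 48)
  n^4 − 7n^3 + 11n^2 + 7n − 12 = ((1/12)n − 1/4)(12n^3 − 48n^2 − 12n + 48) + (0)
Last nonzero remainder: 12n^3 − 48n^2 − 12n + 48. Dividing through by 12 gives the monic gcd n^3 − 4n^2 − n + 4.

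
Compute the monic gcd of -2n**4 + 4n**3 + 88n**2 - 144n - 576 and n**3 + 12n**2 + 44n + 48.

n**2 + 8n + 12

Repeated division with remainder:
  -2n**4 + 4n**3 + 88n**2 - 144n - 576 = (-2n + 28)(n**3 + 12n**2 + 44n + 48) + (-160n**2 - 1280n - 1920)
  n**3 + 12n**2 + 44n + 48 = (-(1/160)n - 1/40)(-160n**2 - 1280n - 1920) + (0)
Last nonzero remainder: -160n**2 - 1280n - 1920. Dividing through by -160 gives the monic gcd n**2 + 8n + 12.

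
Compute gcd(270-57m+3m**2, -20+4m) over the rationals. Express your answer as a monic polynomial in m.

Repeated division with remainder:
  3m**2-57m+270 = ((3/4)m-21/2)(4m-20) + (60)
  4m-20 = ((1/15)m-1/3)(60) + (0)
The last nonzero remainder is the constant 60, so the polynomials are coprime and gcd = 1.

1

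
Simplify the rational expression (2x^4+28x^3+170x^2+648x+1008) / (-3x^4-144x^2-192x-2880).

Apply the Euclidean algorithm:
  2x^4+28x^3+170x^2+648x+1008 = (-2/3)(-3x^4-144x^2-192x-2880) + (28x^3+74x^2+520x-912)
  -3x^4-144x^2-192x-2880 = (-(3/28)x+111/392)(28x^3+74x^2+520x-912) + (-(21411/196)x^2-(21411/49)x-128466/49)
  28x^3+74x^2+520x-912 = (-(5488/21411)x+7448/21411)(-(21411/196)x^2-(21411/49)x-128466/49) + (0)
Last nonzero remainder: -(21411/196)x^2-(21411/49)x-128466/49. Dividing through by -21411/196 gives the monic gcd x^2+4x+24.
Cancel x^2+4x+24 from numerator and denominator to get the reduced form.

(-2x^2-20x-42)/(3x^2-12x+120)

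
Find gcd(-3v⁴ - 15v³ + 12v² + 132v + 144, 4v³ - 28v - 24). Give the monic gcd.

v² - v - 6

Euclidean algorithm in ℚ[v]:
  -3v⁴ - 15v³ + 12v² + 132v + 144 = (-(3/4)v - 15/4)(4v³ - 28v - 24) + (-9v² + 9v + 54)
  4v³ - 28v - 24 = (-(4/9)v - 4/9)(-9v² + 9v + 54) + (0)
Last nonzero remainder: -9v² + 9v + 54. Dividing through by -9 gives the monic gcd v² - v - 6.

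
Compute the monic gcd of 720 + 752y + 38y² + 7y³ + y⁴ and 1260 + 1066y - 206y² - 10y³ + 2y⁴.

10 + 11y + y²

Apply the Euclidean algorithm:
  y⁴ + 7y³ + 38y² + 752y + 720 = (1/2)(2y⁴ - 10y³ - 206y² + 1066y + 1260) + (12y³ + 141y² + 219y + 90)
  2y⁴ - 10y³ - 206y² + 1066y + 1260 = ((1/6)y - 67/24)(12y³ + 141y² + 219y + 90) + ((1209/8)y² + (13299/8)y + 6045/4)
  12y³ + 141y² + 219y + 90 = ((32/403)y + 24/403)((1209/8)y² + (13299/8)y + 6045/4) + (0)
Last nonzero remainder: (1209/8)y² + (13299/8)y + 6045/4. Dividing through by 1209/8 gives the monic gcd y² + 11y + 10.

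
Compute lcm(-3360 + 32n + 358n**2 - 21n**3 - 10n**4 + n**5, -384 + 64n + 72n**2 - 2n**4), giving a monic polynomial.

6720 - 3424n - 684n**2 + 400n**3 - n**4 - 12n**5 + n**6

By polynomial division,
  n**5 - 10n**4 - 21n**3 + 358n**2 + 32n - 3360 = (-(1/2)n + 5)(-2n**4 + 72n**2 + 64n - 384) + (15n**3 + 30n**2 - 480n - 1440)
  -2n**4 + 72n**2 + 64n - 384 = (-(2/15)n + 4/15)(15n**3 + 30n**2 - 480n - 1440) + (0)
Last nonzero remainder: 15n**3 + 30n**2 - 480n - 1440. Dividing through by 15 gives the monic gcd n**3 + 2n**2 - 32n - 96.
Then lcm(f, g) = f·g / gcd(f, g); expanding and making the result monic gives the answer.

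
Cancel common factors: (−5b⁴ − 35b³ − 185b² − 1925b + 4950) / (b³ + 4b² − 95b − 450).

By polynomial division,
  −5b⁴ − 35b³ − 185b² − 1925b + 4950 = (−5b − 15)(b³ + 4b² − 95b − 450) + (−600b² − 5600b − 1800)
  b³ + 4b² − 95b − 450 = (−(1/600)b + 2/225)(−600b² − 5600b − 1800) + (−(434/9)b − 434)
  −600b² − 5600b − 1800 = ((2700/217)b + 900/217)(−(434/9)b − 434) + (0)
Last nonzero remainder: −(434/9)b − 434. Dividing through by −434/9 gives the monic gcd b + 9.
Cancel b + 9 from numerator and denominator to get the reduced form.

(−5b³ + 10b² − 275b + 550)/(b² − 5b − 50)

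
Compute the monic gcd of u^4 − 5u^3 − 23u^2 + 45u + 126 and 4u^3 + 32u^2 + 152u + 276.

Euclidean algorithm in ℚ[u]:
  u^4 − 5u^3 − 23u^2 + 45u + 126 = ((1/4)u − 13/4)(4u^3 + 32u^2 + 152u + 276) + (43u^2 + 470u + 1023)
  4u^3 + 32u^2 + 152u + 276 = ((4/43)u − 504/1849)(43u^2 + 470u + 1023) + ((341972/1849)u + 1025916/1849)
  43u^2 + 470u + 1023 = ((79507/341972)u + 630509/341972)((341972/1849)u + 1025916/1849) + (0)
Last nonzero remainder: (341972/1849)u + 1025916/1849. Dividing through by 341972/1849 gives the monic gcd u + 3.

u + 3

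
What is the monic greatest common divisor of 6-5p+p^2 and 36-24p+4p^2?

Euclidean algorithm in ℚ[p]:
  p^2-5p+6 = (1/4)(4p^2-24p+36) + (p-3)
  4p^2-24p+36 = (4p-12)(p-3) + (0)
The last nonzero remainder p-3 is already monic.

-3+p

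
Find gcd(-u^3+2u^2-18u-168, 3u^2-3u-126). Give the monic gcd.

1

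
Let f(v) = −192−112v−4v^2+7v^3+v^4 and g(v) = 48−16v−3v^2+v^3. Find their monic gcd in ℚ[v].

Apply the Euclidean algorithm:
  v^4+7v^3−4v^2−112v−192 = (v+10)(v^3−3v^2−16v+48) + (42v^2−672)
  v^3−3v^2−16v+48 = ((1/42)v−1/14)(42v^2−672) + (0)
Last nonzero remainder: 42v^2−672. Dividing through by 42 gives the monic gcd v^2−16.

−16+v^2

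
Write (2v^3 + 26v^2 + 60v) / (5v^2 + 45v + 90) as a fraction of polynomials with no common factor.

(2v^2 + 20v)/(5v + 30)

By polynomial division,
  2v^3 + 26v^2 + 60v = ((2/5)v + 8/5)(5v^2 + 45v + 90) + (−48v − 144)
  5v^2 + 45v + 90 = (−(5/48)v − 5/8)(−48v − 144) + (0)
Last nonzero remainder: −48v − 144. Dividing through by −48 gives the monic gcd v + 3.
Cancel v + 3 from numerator and denominator to get the reduced form.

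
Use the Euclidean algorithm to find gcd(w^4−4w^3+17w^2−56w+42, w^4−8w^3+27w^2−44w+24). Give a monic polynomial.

Apply the Euclidean algorithm:
  w^4−4w^3+17w^2−56w+42 = (w^4−8w^3+27w^2−44w+24) + (4w^3−10w^2−12w+18)
  w^4−8w^3+27w^2−44w+24 = ((1/4)w−11/8)(4w^3−10w^2−12w+18) + ((65/4)w^2−65w+195/4)
  4w^3−10w^2−12w+18 = ((16/65)w+24/65)((65/4)w^2−65w+195/4) + (0)
Last nonzero remainder: (65/4)w^2−65w+195/4. Dividing through by 65/4 gives the monic gcd w^2−4w+3.

w^2−4w+3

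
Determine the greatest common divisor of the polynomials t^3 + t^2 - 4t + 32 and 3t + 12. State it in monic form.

By polynomial division,
  t^3 + t^2 - 4t + 32 = ((1/3)t^2 - t + 8/3)(3t + 12) + (0)
Last nonzero remainder: 3t + 12. Dividing through by 3 gives the monic gcd t + 4.

t + 4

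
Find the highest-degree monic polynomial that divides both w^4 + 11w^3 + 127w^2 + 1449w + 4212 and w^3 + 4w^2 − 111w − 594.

Euclidean algorithm in ℚ[w]:
  w^4 + 11w^3 + 127w^2 + 1449w + 4212 = (w + 7)(w^3 + 4w^2 − 111w − 594) + (210w^2 + 2820w + 8370)
  w^3 + 4w^2 − 111w − 594 = ((1/210)w − 11/245)(210w^2 + 2820w + 8370) + (−(1188/49)w − 10692/49)
  210w^2 + 2820w + 8370 = (−(1715/198)w − 7595/198)(−(1188/49)w − 10692/49) + (0)
Last nonzero remainder: −(1188/49)w − 10692/49. Dividing through by −1188/49 gives the monic gcd w + 9.

w + 9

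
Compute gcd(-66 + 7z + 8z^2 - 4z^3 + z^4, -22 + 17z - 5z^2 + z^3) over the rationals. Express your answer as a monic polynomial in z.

11 - 3z + z^2

Euclidean algorithm in ℚ[z]:
  z^4 - 4z^3 + 8z^2 + 7z - 66 = (z + 1)(z^3 - 5z^2 + 17z - 22) + (-4z^2 + 12z - 44)
  z^3 - 5z^2 + 17z - 22 = (-(1/4)z + 1/2)(-4z^2 + 12z - 44) + (0)
Last nonzero remainder: -4z^2 + 12z - 44. Dividing through by -4 gives the monic gcd z^2 - 3z + 11.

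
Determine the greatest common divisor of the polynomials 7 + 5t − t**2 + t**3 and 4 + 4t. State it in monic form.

1 + t

Repeated division with remainder:
  t**3 − t**2 + 5t + 7 = ((1/4)t**2 − (1/2)t + 7/4)(4t + 4) + (0)
Last nonzero remainder: 4t + 4. Dividing through by 4 gives the monic gcd t + 1.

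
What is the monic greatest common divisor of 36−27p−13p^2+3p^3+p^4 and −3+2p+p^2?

Repeated division with remainder:
  p^4+3p^3−13p^2−27p+36 = (p^2+p−12)(p^2+2p−3) + (0)
The last nonzero remainder p^2+2p−3 is already monic.

−3+2p+p^2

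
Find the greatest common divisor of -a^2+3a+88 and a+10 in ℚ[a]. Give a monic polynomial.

By polynomial division,
  -a^2+3a+88 = (-a+13)(a+10) + (-42)
  a+10 = (-(1/42)a-5/21)(-42) + (0)
The last nonzero remainder is the constant -42, so the polynomials are coprime and gcd = 1.

1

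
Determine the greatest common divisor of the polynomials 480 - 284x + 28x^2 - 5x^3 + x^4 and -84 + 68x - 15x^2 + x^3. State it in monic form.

12 - 8x + x^2

By polynomial division,
  x^4 - 5x^3 + 28x^2 - 284x + 480 = (x + 10)(x^3 - 15x^2 + 68x - 84) + (110x^2 - 880x + 1320)
  x^3 - 15x^2 + 68x - 84 = ((1/110)x - 7/110)(110x^2 - 880x + 1320) + (0)
Last nonzero remainder: 110x^2 - 880x + 1320. Dividing through by 110 gives the monic gcd x^2 - 8x + 12.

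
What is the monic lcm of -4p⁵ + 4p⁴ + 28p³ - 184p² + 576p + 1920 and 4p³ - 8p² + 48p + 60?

p⁶ - 8p⁴ + 39p³ - 98p² - 624p - 480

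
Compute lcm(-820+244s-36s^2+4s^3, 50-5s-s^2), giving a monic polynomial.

-2050+405s-29s^2+s^3+s^4

Repeated division with remainder:
  4s^3-36s^2+244s-820 = (-4s+56)(-s^2-5s+50) + (724s-3620)
  -s^2-5s+50 = (-(1/724)s-5/362)(724s-3620) + (0)
Last nonzero remainder: 724s-3620. Dividing through by 724 gives the monic gcd s-5.
Then lcm(f, g) = f·g / gcd(f, g); expanding and making the result monic gives the answer.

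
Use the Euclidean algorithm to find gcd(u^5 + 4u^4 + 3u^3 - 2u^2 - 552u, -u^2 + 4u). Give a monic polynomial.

Repeated division with remainder:
  u^5 + 4u^4 + 3u^3 - 2u^2 - 552u = (-u^3 - 8u^2 - 35u - 138)(-u^2 + 4u) + (0)
Last nonzero remainder: -u^2 + 4u. Dividing through by -1 gives the monic gcd u^2 - 4u.

u^2 - 4u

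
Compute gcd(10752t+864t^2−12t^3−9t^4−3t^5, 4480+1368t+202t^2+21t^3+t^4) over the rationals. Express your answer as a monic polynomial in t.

448+92t+11t^2+t^3

By polynomial division,
  −3t^5−9t^4−12t^3+864t^2+10752t = (−3t+54)(t^4+21t^3+202t^2+1368t+4480) + (−540t^3−5940t^2−49680t−241920)
  t^4+21t^3+202t^2+1368t+4480 = (−(1/540)t−1/54)(−540t^3−5940t^2−49680t−241920) + (0)
Last nonzero remainder: −540t^3−5940t^2−49680t−241920. Dividing through by −540 gives the monic gcd t^3+11t^2+92t+448.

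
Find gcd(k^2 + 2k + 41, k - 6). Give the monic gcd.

Repeated division with remainder:
  k^2 + 2k + 41 = (k + 8)(k - 6) + (89)
  k - 6 = ((1/89)k - 6/89)(89) + (0)
The last nonzero remainder is the constant 89, so the polynomials are coprime and gcd = 1.

1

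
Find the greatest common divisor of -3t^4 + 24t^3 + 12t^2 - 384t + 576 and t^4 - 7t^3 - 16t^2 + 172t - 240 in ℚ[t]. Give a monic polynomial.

t^3 - 12t^2 + 44t - 48

Euclidean algorithm in ℚ[t]:
  -3t^4 + 24t^3 + 12t^2 - 384t + 576 = (-3)(t^4 - 7t^3 - 16t^2 + 172t - 240) + (3t^3 - 36t^2 + 132t - 144)
  t^4 - 7t^3 - 16t^2 + 172t - 240 = ((1/3)t + 5/3)(3t^3 - 36t^2 + 132t - 144) + (0)
Last nonzero remainder: 3t^3 - 36t^2 + 132t - 144. Dividing through by 3 gives the monic gcd t^3 - 12t^2 + 44t - 48.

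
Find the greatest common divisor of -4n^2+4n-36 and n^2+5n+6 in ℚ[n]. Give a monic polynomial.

Repeated division with remainder:
  -4n^2+4n-36 = (-4)(n^2+5n+6) + (24n-12)
  n^2+5n+6 = ((1/24)n+11/48)(24n-12) + (35/4)
  24n-12 = ((96/35)n-48/35)(35/4) + (0)
The last nonzero remainder is the constant 35/4, so the polynomials are coprime and gcd = 1.

1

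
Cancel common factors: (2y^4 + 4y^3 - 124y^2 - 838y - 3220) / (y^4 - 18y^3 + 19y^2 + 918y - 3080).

Apply the Euclidean algorithm:
  2y^4 + 4y^3 - 124y^2 - 838y - 3220 = (2)(y^4 - 18y^3 + 19y^2 + 918y - 3080) + (40y^3 - 162y^2 - 2674y + 2940)
  y^4 - 18y^3 + 19y^2 + 918y - 3080 = ((1/40)y - 279/800)(40y^3 - 162y^2 - 2674y + 2940) + ((11741/400)y^2 - (35223/400)y - 82187/40)
  40y^3 - 162y^2 - 2674y + 2940 = ((16000/11741)y - 16800/11741)((11741/400)y^2 - (35223/400)y - 82187/40) + (0)
Last nonzero remainder: (11741/400)y^2 - (35223/400)y - 82187/40. Dividing through by 11741/400 gives the monic gcd y^2 - 3y - 70.
Cancel y^2 - 3y - 70 from numerator and denominator to get the reduced form.

(2y^2 + 10y + 46)/(y^2 - 15y + 44)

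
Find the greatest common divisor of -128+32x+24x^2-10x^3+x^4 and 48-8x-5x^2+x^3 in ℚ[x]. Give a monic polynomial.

16-8x+x^2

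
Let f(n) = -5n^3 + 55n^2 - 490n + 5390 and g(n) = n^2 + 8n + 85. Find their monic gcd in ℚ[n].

Apply the Euclidean algorithm:
  -5n^3 + 55n^2 - 490n + 5390 = (-5n + 95)(n^2 + 8n + 85) + (-825n - 2685)
  n^2 + 8n + 85 = (-(1/825)n - 87/15125)(-825n - 2685) + (210406/3025)
  -825n - 2685 = (-(2495625/210406)n - 8122125/210406)(210406/3025) + (0)
The last nonzero remainder is the constant 210406/3025, so the polynomials are coprime and gcd = 1.

1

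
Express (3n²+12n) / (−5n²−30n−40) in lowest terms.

(−3n)/(5n+10)

Repeated division with remainder:
  3n²+12n = (−3/5)(−5n²−30n−40) + (−6n−24)
  −5n²−30n−40 = ((5/6)n+5/3)(−6n−24) + (0)
Last nonzero remainder: −6n−24. Dividing through by −6 gives the monic gcd n+4.
Cancel n+4 from numerator and denominator to get the reduced form.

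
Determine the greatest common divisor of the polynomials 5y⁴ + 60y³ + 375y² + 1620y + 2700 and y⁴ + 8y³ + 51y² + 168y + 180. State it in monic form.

y³ + 6y² + 39y + 90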